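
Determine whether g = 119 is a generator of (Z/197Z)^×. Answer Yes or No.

Yes

φ(197) = 197 − 1 = 196 = 2^2 · 7^2.
119 is a primitive root mod 197 iff 119^(φ(197)/q) ≢ 1 for every prime q | φ(197), i.e. q ∈ {2, 7}.
119^98 ≡ 196 (mod 197)  [q = 2: ≢ 1 ✓]
119^28 ≡ 164 (mod 197)  [q = 7: ≢ 1 ✓]
All checks pass, so 119 has order 196 and is a primitive root modulo 197.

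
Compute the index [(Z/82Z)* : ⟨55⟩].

5

By Lagrange's theorem, ord_82(55) divides φ(82) = φ(2)·φ(41) = 1·40 = 40 = 2^3 · 5.
Divisors of 40: 1, 2, 4, 5, 8, 10, 20, 40.
Compute 55^d (mod 82) for the divisors d until we hit 1:
55^1 ≡ 55
55^2 ≡ 73
55^4 ≡ 81
55^5 ≡ 27
55^8 ≡ 1
So ord_82(55) = 8, hence |⟨55⟩| = 8.
Index = |(Z/82Z)^×| / |⟨55⟩| = 40 / 8 = 5.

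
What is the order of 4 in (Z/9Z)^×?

3

The order of 4 must divide φ(9) = φ(3^2) = 3·(3−1) = 6 = 2 · 3.
Divisors of 6: 1, 2, 3, 6.
Check 4^d mod 9 for each divisor in increasing order:
4^1 ≡ 4
4^2 ≡ 7
4^3 ≡ 1
Therefore the multiplicative order of 4 modulo 9 is 3.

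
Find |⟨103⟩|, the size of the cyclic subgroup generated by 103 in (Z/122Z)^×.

15

Since 103 ∈ (Z/122Z)^×, its order divides φ(122) = φ(2)·φ(61) = 1·60 = 60 = 2^2 · 3 · 5.
Divisors of 60: 1, 2, 3, 4, 5, 6, 10, 12, 15, 20, 30, 60.
Evaluate successive powers at the divisors of 60:
103^1 ≡ 103
103^2 ≡ 117
103^3 ≡ 95
103^4 ≡ 25
103^5 ≡ 13
103^6 ≡ 119
103^10 ≡ 47
103^12 ≡ 9
103^15 ≡ 1
So ord_122(103) = 15.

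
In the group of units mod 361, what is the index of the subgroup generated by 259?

3

By Lagrange's theorem, ord_361(259) divides φ(361) = φ(19^2) = 19·(19−1) = 342 = 2 · 3^2 · 19.
Divisors of 342: 1, 2, 3, 6, 9, 18, 19, 38, 57, 114, 171, 342.
Check 259^d mod 361 for each divisor in increasing order:
259^1 ≡ 259
259^2 ≡ 296
259^3 ≡ 132
259^6 ≡ 96
259^9 ≡ 37
259^18 ≡ 286
259^19 ≡ 69
259^38 ≡ 68
259^57 ≡ 360
259^114 ≡ 1
Thus |⟨259⟩| = ord(259) = 114.
The index is φ(361) / ord(259) = 342 / 114 = 3.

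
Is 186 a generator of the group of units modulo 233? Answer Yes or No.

φ(233) = 233 − 1 = 232 = 2^3 · 29.
186 is a primitive root mod 233 iff 186^(φ(233)/q) ≢ 1 for every prime q | φ(233), i.e. q ∈ {2, 29}.
186^116 ≡ 232 (mod 233)  [q = 2: ≢ 1 ✓]
186^8 ≡ 46 (mod 233)  [q = 29: ≢ 1 ✓]
All checks pass, so 186 has order 232 and is a primitive root modulo 233.

Yes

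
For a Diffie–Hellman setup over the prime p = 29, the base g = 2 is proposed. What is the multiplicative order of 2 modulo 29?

28

ord(2) | φ(29) = 29 − 1 = 28 = 2^2 · 7.
Divisors of 28: 1, 2, 4, 7, 14, 28.
Test each divisor d:
2^1 ≡ 2 (mod 29)
2^2 ≡ 4 (mod 29)
2^4 ≡ 16 (mod 29)
2^7 ≡ 12 (mod 29)
2^14 ≡ 28 (mod 29)
2^28 ≡ 1 (mod 29) ✓
Therefore the multiplicative order of 2 modulo 29 is 28.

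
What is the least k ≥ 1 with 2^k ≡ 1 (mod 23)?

The order of 2 must divide φ(23) = 23 − 1 = 22 = 2 · 11.
Divisors of 22: 1, 2, 11, 22.
Evaluate successive powers at the divisors of 22:
2^1 ≡ 2
2^2 ≡ 4
2^11 ≡ 1
Therefore the multiplicative order of 2 modulo 23 is 11.

11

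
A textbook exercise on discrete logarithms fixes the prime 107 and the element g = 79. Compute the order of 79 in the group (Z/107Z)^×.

53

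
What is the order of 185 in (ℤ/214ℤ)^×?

Since 185 ∈ (Z/214Z)^×, its order divides φ(214) = φ(2)·φ(107) = 1·106 = 106 = 2 · 53.
Divisors of 106: 1, 2, 53, 106.
Compute 185^d (mod 214) for the divisors d until we hit 1:
185^1 ≡ 185 (mod 214)
185^2 ≡ 199 (mod 214)
185^53 ≡ 213 (mod 214)
185^106 ≡ 1 (mod 214) ✓
Hence ord(185) = 106.

106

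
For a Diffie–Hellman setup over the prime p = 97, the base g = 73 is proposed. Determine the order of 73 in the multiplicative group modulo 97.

24

The order of 73 must divide φ(97) = 97 − 1 = 96 = 2^5 · 3.
Divisors of 96: 1, 2, 3, 4, 6, 8, 12, 16, 24, 32, 48, 96.
Check 73^d mod 97 for each divisor in increasing order:
73^1 ≡ 73 (mod 97)
73^2 ≡ 91 (mod 97)
73^3 ≡ 47 (mod 97)
73^4 ≡ 36 (mod 97)
73^6 ≡ 75 (mod 97)
73^8 ≡ 35 (mod 97)
73^12 ≡ 96 (mod 97)
73^16 ≡ 61 (mod 97)
73^24 ≡ 1 (mod 97) ✓
Therefore the multiplicative order of 73 modulo 97 is 24.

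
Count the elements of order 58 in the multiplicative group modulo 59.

28

φ(59) = 59 − 1 = 58 = 2 · 29.
Since (Z/59Z)^× is cyclic of order 58, the number of elements of order d is φ(d) when d | 58 and 0 otherwise.
58 = 2 · 29 divides 58, and φ(58) = 28.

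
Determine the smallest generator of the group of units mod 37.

φ(37) = 37 − 1 = 36 = 2^2 · 3^2.
Test candidates g = 2, 3, … against the prime factors q ∈ {2, 3} of φ(37): g is a generator iff g^(36/q) ≢ 1 for every such q.
g = 2: 2^18 ≡ 36; 2^12 ≡ 26 — none is 1, so 2 is a primitive root.
Hence the least primitive root of 37 is 2.

2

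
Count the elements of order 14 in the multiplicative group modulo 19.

0

φ(19) = 19 − 1 = 18 = 2 · 3^2.
(Z/19Z)^× is cyclic (|G| = 18); a cyclic group of order m has exactly φ(d) elements of each order d | m, and none otherwise.
Here 18 is not a multiple of 14, so there are no elements of order 14.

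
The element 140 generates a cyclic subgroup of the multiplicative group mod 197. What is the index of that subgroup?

1

The order of 140 must divide φ(197) = 197 − 1 = 196 = 2^2 · 7^2.
Divisors of 196: 1, 2, 4, 7, 14, 28, 49, 98, 196.
Evaluate successive powers at the divisors of 196:
140^1 ≡ 140 (mod 197)
140^2 ≡ 97 (mod 197)
140^4 ≡ 150 (mod 197)
140^7 ≡ 20 (mod 197)
140^14 ≡ 6 (mod 197)
140^28 ≡ 36 (mod 197)
140^49 ≡ 183 (mod 197)
140^98 ≡ 196 (mod 197)
140^196 ≡ 1 (mod 197) ✓
Thus |⟨140⟩| = ord(140) = 196.
Index = |(Z/197Z)^×| / |⟨140⟩| = 196 / 196 = 1.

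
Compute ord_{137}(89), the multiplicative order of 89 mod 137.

ord(89) | φ(137) = 137 − 1 = 136 = 2^3 · 17.
Divisors of 136: 1, 2, 4, 8, 17, 34, 68, 136.
Compute 89^d (mod 137) for the divisors d until we hit 1:
89^1 ≡ 89
89^2 ≡ 112
89^4 ≡ 77
89^8 ≡ 38
89^17 ≡ 10
89^34 ≡ 100
89^68 ≡ 136
89^136 ≡ 1
So ord_137(89) = 136.

136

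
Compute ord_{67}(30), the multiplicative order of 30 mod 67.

Since 30 ∈ (Z/67Z)^×, its order divides φ(67) = 67 − 1 = 66 = 2 · 3 · 11.
Divisors of 66: 1, 2, 3, 6, 11, 22, 33, 66.
Evaluate successive powers at the divisors of 66:
30^1 ≡ 30 (mod 67)
30^2 ≡ 29 (mod 67)
30^3 ≡ 66 (mod 67)
30^6 ≡ 1 (mod 67) ✓
The smallest such exponent is 6, so the order of 30 is 6.

6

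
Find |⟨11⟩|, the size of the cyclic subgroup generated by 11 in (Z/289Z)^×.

The order of 11 must divide φ(289) = φ(17^2) = 17·(17−1) = 272 = 2^4 · 17.
Divisors of 272: 1, 2, 4, 8, 16, 17, 34, 68, 136, 272.
Compute 11^d (mod 289) for the divisors d until we hit 1:
11^1 ≡ 11 (mod 289)
11^2 ≡ 121 (mod 289)
11^4 ≡ 191 (mod 289)
11^8 ≡ 67 (mod 289)
11^16 ≡ 154 (mod 289)
11^17 ≡ 249 (mod 289)
11^34 ≡ 155 (mod 289)
11^68 ≡ 38 (mod 289)
11^136 ≡ 288 (mod 289)
11^272 ≡ 1 (mod 289) ✓
Therefore the multiplicative order of 11 modulo 289 is 272.

272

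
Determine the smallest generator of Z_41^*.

6

φ(41) = 41 − 1 = 40 = 2^3 · 5.
g is a primitive root iff g^(40/q) ≢ 1 (mod 41) for each prime q ∈ {2, 5}.
g = 2: 2^20 ≡ 1 — hits 1, so not a primitive root.
g = 3: 3^20 ≡ 40; 3^8 ≡ 1 — hits 1, so not a primitive root.
g = 4: 4^20 ≡ 1 — hits 1, so not a primitive root.
g = 5: 5^20 ≡ 1 — hits 1, so not a primitive root.
g = 6: 6^20 ≡ 40; 6^8 ≡ 10 — none is 1, so 6 is a primitive root.
So 6 is the smallest generator of (Z/41Z)^×.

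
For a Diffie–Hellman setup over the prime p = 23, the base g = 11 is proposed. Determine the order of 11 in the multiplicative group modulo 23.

22

The order of 11 must divide φ(23) = 23 − 1 = 22 = 2 · 11.
Divisors of 22: 1, 2, 11, 22.
Check 11^d mod 23 for each divisor in increasing order:
11^1 ≡ 11 (mod 23)
11^2 ≡ 6 (mod 23)
11^11 ≡ 22 (mod 23)
11^22 ≡ 1 (mod 23) ✓
Therefore the multiplicative order of 11 modulo 23 is 22.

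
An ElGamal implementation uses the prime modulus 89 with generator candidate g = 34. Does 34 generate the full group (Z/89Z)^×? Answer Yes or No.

No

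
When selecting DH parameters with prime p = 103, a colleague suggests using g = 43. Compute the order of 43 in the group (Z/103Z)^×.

ord(43) | φ(103) = 103 − 1 = 102 = 2 · 3 · 17.
Divisors of 102: 1, 2, 3, 6, 17, 34, 51, 102.
Evaluate successive powers at the divisors of 102:
43^1 ≡ 43
43^2 ≡ 98
43^3 ≡ 94
43^6 ≡ 81
43^17 ≡ 47
43^34 ≡ 46
43^51 ≡ 102
43^102 ≡ 1
Hence ord(43) = 102.

102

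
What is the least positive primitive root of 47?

5

φ(47) = 47 − 1 = 46 = 2 · 23.
Test candidates g = 2, 3, … against the prime factors q ∈ {2, 23} of φ(47): g is a generator iff g^(46/q) ≢ 1 for every such q.
g = 2: 2^23 ≡ 1 — hits 1, so not a primitive root.
g = 3: 3^23 ≡ 1 — hits 1, so not a primitive root.
g = 4: 4^23 ≡ 1 — hits 1, so not a primitive root.
g = 5: 5^23 ≡ 46; 5^2 ≡ 25 — none is 1, so 5 is a primitive root.
Hence the least primitive root of 47 is 5.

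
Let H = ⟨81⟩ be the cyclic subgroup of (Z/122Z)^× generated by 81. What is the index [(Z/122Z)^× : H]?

12

Since 81 ∈ (Z/122Z)^×, its order divides φ(122) = φ(2)·φ(61) = 1·60 = 60 = 2^2 · 3 · 5.
Divisors of 60: 1, 2, 3, 4, 5, 6, 10, 12, 15, 20, 30, 60.
Test each divisor d:
81^1 ≡ 81
81^2 ≡ 95
81^3 ≡ 9
81^4 ≡ 119
81^5 ≡ 1
Thus |⟨81⟩| = ord(81) = 5.
Index = |(Z/122Z)^×| / |⟨81⟩| = 60 / 5 = 12.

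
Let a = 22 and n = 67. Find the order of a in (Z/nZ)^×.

ord(22) | φ(67) = 67 − 1 = 66 = 2 · 3 · 11.
Divisors of 66: 1, 2, 3, 6, 11, 22, 33, 66.
Evaluate successive powers at the divisors of 66:
22^1 ≡ 22 (mod 67)
22^2 ≡ 15 (mod 67)
22^3 ≡ 62 (mod 67)
22^6 ≡ 25 (mod 67)
22^11 ≡ 1 (mod 67) ✓
Hence ord(22) = 11.

11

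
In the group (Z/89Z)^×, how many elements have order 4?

φ(89) = 89 − 1 = 88 = 2^3 · 11.
In a cyclic group of order 88, there are φ(d) elements of order d for each divisor d of 88, and zero for non-divisors.
4 = 2^2 divides 88, and φ(4) = 2.

2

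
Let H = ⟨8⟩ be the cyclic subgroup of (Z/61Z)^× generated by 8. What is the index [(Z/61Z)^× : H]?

3

ord(8) | φ(61) = 61 − 1 = 60 = 2^2 · 3 · 5.
Divisors of 60: 1, 2, 3, 4, 5, 6, 10, 12, 15, 20, 30, 60.
Compute 8^d (mod 61) for the divisors d until we hit 1:
8^1 ≡ 8
8^2 ≡ 3
8^3 ≡ 24
8^4 ≡ 9
8^5 ≡ 11
8^6 ≡ 27
8^10 ≡ 60
8^12 ≡ 58
8^15 ≡ 50
8^20 ≡ 1
Thus |⟨8⟩| = ord(8) = 20.
The index is φ(61) / ord(8) = 60 / 20 = 3.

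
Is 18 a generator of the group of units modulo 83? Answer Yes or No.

φ(83) = 83 − 1 = 82 = 2 · 41.
Test 18^(82/q) mod 83 for each prime factor q of 82:
18^41 ≡ 82 (mod 83)  [q = 2: ≢ 1 ✓]
18^2 ≡ 75 (mod 83)  [q = 41: ≢ 1 ✓]
None equal 1, so ord_83(18) = 82: 18 is a primitive root.

Yes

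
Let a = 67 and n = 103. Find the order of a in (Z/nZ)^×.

102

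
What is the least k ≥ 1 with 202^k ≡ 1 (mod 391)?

By Lagrange's theorem, ord_391(202) divides φ(391) = φ(17·23) = (17−1)·(23−1) = 16·22 = 352 = 2^5 · 11.
Divisors of 352: 1, 2, 4, 8, 11, 16, 22, 32, 44, 88, 176, 352.
Compute 202^d (mod 391) for the divisors d until we hit 1:
202^1 ≡ 202
202^2 ≡ 140
202^4 ≡ 50
202^8 ≡ 154
202^11 ≡ 162
202^16 ≡ 256
202^22 ≡ 47
202^32 ≡ 239
202^44 ≡ 254
202^88 ≡ 1
So ord_391(202) = 88.

88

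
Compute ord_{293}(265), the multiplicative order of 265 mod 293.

292

Since 265 ∈ (Z/293Z)^×, its order divides φ(293) = 293 − 1 = 292 = 2^2 · 73.
Divisors of 292: 1, 2, 4, 73, 146, 292.
Compute 265^d (mod 293) for the divisors d until we hit 1:
265^1 ≡ 265 (mod 293)
265^2 ≡ 198 (mod 293)
265^4 ≡ 235 (mod 293)
265^73 ≡ 138 (mod 293)
265^146 ≡ 292 (mod 293)
265^292 ≡ 1 (mod 293) ✓
The smallest such exponent is 292, so the order of 265 is 292.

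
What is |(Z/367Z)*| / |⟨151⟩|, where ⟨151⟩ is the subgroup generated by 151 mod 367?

6

ord(151) | φ(367) = 367 − 1 = 366 = 2 · 3 · 61.
Divisors of 366: 1, 2, 3, 6, 61, 122, 183, 366.
Test each divisor d:
151^1 ≡ 151
151^2 ≡ 47
151^3 ≡ 124
151^6 ≡ 329
151^61 ≡ 1
The order of 151 is 61, so the subgroup it generates has 61 elements.
[(Z/367Z)^× : ⟨151⟩] = 366/61 = 6.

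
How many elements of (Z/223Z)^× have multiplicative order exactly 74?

36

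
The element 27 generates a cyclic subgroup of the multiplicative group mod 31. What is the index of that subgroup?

3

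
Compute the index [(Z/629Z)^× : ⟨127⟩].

ord(127) | φ(629) = φ(17·37) = (17−1)·(37−1) = 16·36 = 576 = 2^6 · 3^2.
Divisors of 576: 1, 2, 3, 4, 6, 8, 9, 12, 16, 18, 24, 32, 36, 48, 64, 72, 96, 144, 192, 288, 576.
Check 127^d mod 629 for each divisor in increasing order:
127^1 ≡ 127
127^2 ≡ 404
127^3 ≡ 359
127^4 ≡ 305
127^6 ≡ 565
127^8 ≡ 562
127^9 ≡ 297
127^12 ≡ 322
127^16 ≡ 86
127^18 ≡ 149
127^24 ≡ 528
127^32 ≡ 477
127^36 ≡ 186
127^48 ≡ 137
127^64 ≡ 460
127^72 ≡ 1
Thus |⟨127⟩| = ord(127) = 72.
Index = |(Z/629Z)^×| / |⟨127⟩| = 576 / 72 = 8.

8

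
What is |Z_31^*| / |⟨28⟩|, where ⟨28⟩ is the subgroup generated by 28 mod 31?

2

ord(28) | φ(31) = 31 − 1 = 30 = 2 · 3 · 5.
Divisors of 30: 1, 2, 3, 5, 6, 10, 15, 30.
Compute 28^d (mod 31) for the divisors d until we hit 1:
28^1 ≡ 28
28^2 ≡ 9
28^3 ≡ 4
28^5 ≡ 5
28^6 ≡ 16
28^10 ≡ 25
28^15 ≡ 1
The order of 28 is 15, so the subgroup it generates has 15 elements.
[(Z/31Z)^× : ⟨28⟩] = 30/15 = 2.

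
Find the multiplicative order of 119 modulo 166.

41

Since 119 ∈ (Z/166Z)^×, its order divides φ(166) = φ(2)·φ(83) = 1·82 = 82 = 2 · 41.
Divisors of 82: 1, 2, 41, 82.
Evaluate successive powers at the divisors of 82:
119^1 ≡ 119 (mod 166)
119^2 ≡ 51 (mod 166)
119^41 ≡ 1 (mod 166) ✓
So ord_166(119) = 41.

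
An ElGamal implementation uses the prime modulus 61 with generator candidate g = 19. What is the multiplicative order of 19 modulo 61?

By Lagrange's theorem, ord_61(19) divides φ(61) = 61 − 1 = 60 = 2^2 · 3 · 5.
Divisors of 60: 1, 2, 3, 4, 5, 6, 10, 12, 15, 20, 30, 60.
Compute 19^d (mod 61) for the divisors d until we hit 1:
19^1 ≡ 19
19^2 ≡ 56
19^3 ≡ 27
19^4 ≡ 25
19^5 ≡ 48
19^6 ≡ 58
19^10 ≡ 47
19^12 ≡ 9
19^15 ≡ 60
19^20 ≡ 13
19^30 ≡ 1
The smallest such exponent is 30, so the order of 19 is 30.

30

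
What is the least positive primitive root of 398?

3

φ(398) = φ(2)·φ(199) = 1·198 = 198 = 2 · 3^2 · 11.
g is a primitive root iff g^(198/q) ≢ 1 (mod 398) for each prime q ∈ {2, 3, 11}.
g = 2: gcd(2, 398) = 2 > 1, not a unit — skip.
g = 3: 3^99 ≡ 397; 3^66 ≡ 305; 3^18 ≡ 125 — none is 1, so 3 is a primitive root.
Hence the least primitive root of 398 is 3.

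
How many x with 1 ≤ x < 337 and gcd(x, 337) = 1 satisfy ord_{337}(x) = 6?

φ(337) = 337 − 1 = 336 = 2^4 · 3 · 7.
(Z/337Z)^× is cyclic (|G| = 336); a cyclic group of order m has exactly φ(d) elements of each order d | m, and none otherwise.
6 = 2 · 3 divides 336, and φ(6) = 2.

2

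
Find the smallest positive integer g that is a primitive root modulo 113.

3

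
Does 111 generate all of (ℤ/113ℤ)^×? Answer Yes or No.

φ(113) = 113 − 1 = 112 = 2^4 · 7.
111 is a primitive root mod 113 iff 111^(φ(113)/q) ≢ 1 for every prime q | φ(113), i.e. q ∈ {2, 7}.
111^56 ≡ 1 (mod 113)  [q = 2: ≡ 1 ✗]
111^16 ≡ 109 (mod 113)  [q = 7: ≢ 1 ✓]
Since 111^56 ≡ 1, the order of 111 divides 56 < 112, so 111 is not a primitive root.

No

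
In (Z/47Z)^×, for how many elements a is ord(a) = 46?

22

φ(47) = 47 − 1 = 46 = 2 · 23.
In a cyclic group of order 46, there are φ(d) elements of order d for each divisor d of 46, and zero for non-divisors.
46 = 2 · 23 divides 46, and φ(46) = 22.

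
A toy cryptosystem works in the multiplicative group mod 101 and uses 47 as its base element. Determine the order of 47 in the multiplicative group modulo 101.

The order of 47 must divide φ(101) = 101 − 1 = 100 = 2^2 · 5^2.
Divisors of 100: 1, 2, 4, 5, 10, 20, 25, 50, 100.
Test each divisor d:
47^1 ≡ 47 (mod 101)
47^2 ≡ 88 (mod 101)
47^4 ≡ 68 (mod 101)
47^5 ≡ 65 (mod 101)
47^10 ≡ 84 (mod 101)
47^20 ≡ 87 (mod 101)
47^25 ≡ 100 (mod 101)
47^50 ≡ 1 (mod 101) ✓
So ord_101(47) = 50.

50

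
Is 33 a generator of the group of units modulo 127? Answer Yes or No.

φ(127) = 127 − 1 = 126 = 2 · 3^2 · 7.
An element g generates (Z/127Z)^× iff g^(126/q) ≢ 1 (mod 127) for each prime q ∈ {2, 3, 7}.
33^63 ≡ 126 (mod 127)  [q = 2: ≢ 1 ✓]
33^42 ≡ 1 (mod 127)  [q = 3: ≡ 1 ✗]
33^18 ≡ 32 (mod 127)  [q = 7: ≢ 1 ✓]
The check at q = 3 fails, so 33 generates a proper subgroup.

No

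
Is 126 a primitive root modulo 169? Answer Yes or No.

No

φ(169) = φ(13^2) = 13·(13−1) = 156 = 2^2 · 3 · 13.
126 is a primitive root mod 169 iff 126^(φ(169)/q) ≢ 1 for every prime q | φ(169), i.e. q ∈ {2, 3, 13}.
126^78 ≡ 1 (mod 169)  [q = 2: ≡ 1 ✗]
126^52 ≡ 22 (mod 169)  [q = 3: ≢ 1 ✓]
126^12 ≡ 27 (mod 169)  [q = 13: ≢ 1 ✓]
126^78 ≡ 1 shows ord(126) | 78, strictly less than φ(169); not a primitive root.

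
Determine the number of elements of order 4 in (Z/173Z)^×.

φ(173) = 173 − 1 = 172 = 2^2 · 43.
(Z/173Z)^× is cyclic (|G| = 172); a cyclic group of order m has exactly φ(d) elements of each order d | m, and none otherwise.
4 = 2^2 divides 172, and φ(4) = 2.

2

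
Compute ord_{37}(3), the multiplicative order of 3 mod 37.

18

By Lagrange's theorem, ord_37(3) divides φ(37) = 37 − 1 = 36 = 2^2 · 3^2.
Divisors of 36: 1, 2, 3, 4, 6, 9, 12, 18, 36.
Test each divisor d:
3^1 ≡ 3 (mod 37)
3^2 ≡ 9 (mod 37)
3^3 ≡ 27 (mod 37)
3^4 ≡ 7 (mod 37)
3^6 ≡ 26 (mod 37)
3^9 ≡ 36 (mod 37)
3^12 ≡ 10 (mod 37)
3^18 ≡ 1 (mod 37) ✓
Hence ord(3) = 18.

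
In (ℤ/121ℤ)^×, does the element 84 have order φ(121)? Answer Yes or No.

φ(121) = φ(11^2) = 11·(11−1) = 110 = 2 · 5 · 11.
It suffices to check that the order of 84 is not a proper divisor of 110: compute 84^(110/q) for q ∈ {2, 5, 11}.
84^55 ≡ 120 (mod 121)  [q = 2: ≢ 1 ✓]
84^22 ≡ 27 (mod 121)  [q = 5: ≢ 1 ✓]
84^10 ≡ 12 (mod 121)  [q = 11: ≢ 1 ✓]
None equal 1, so ord_121(84) = 110: 84 is a primitive root.

Yes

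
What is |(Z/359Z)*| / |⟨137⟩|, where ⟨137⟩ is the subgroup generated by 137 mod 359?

1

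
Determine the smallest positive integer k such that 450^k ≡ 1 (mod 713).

55

The order of 450 must divide φ(713) = φ(23·31) = (23−1)·(31−1) = 22·30 = 660 = 2^2 · 3 · 5 · 11.
Divisors of 660: 1, 2, 3, 4, 5, 6, 10, 11, 12, 15, 20, 22, 30, 33, 44, 55, 60, 66, 110, 132, 165, 220, 330, 660.
Evaluate successive powers at the divisors of 660:
450^1 ≡ 450 (mod 713)
450^2 ≡ 8 (mod 713)
450^3 ≡ 35 (mod 713)
450^4 ≡ 64 (mod 713)
450^5 ≡ 280 (mod 713)
450^6 ≡ 512 (mod 713)
450^10 ≡ 683 (mod 713)
450^11 ≡ 47 (mod 713)
450^12 ≡ 473 (mod 713)
450^15 ≡ 156 (mod 713)
450^20 ≡ 187 (mod 713)
450^22 ≡ 70 (mod 713)
450^30 ≡ 94 (mod 713)
450^33 ≡ 438 (mod 713)
450^44 ≡ 622 (mod 713)
450^55 ≡ 1 (mod 713) ✓
The smallest such exponent is 55, so the order of 450 is 55.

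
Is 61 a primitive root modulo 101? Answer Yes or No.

Yes

φ(101) = 101 − 1 = 100 = 2^2 · 5^2.
Test 61^(100/q) mod 101 for each prime factor q of 100:
61^50 ≡ 100 (mod 101)  [q = 2: ≢ 1 ✓]
61^20 ≡ 36 (mod 101)  [q = 5: ≢ 1 ✓]
None equal 1, so ord_101(61) = 100: 61 is a primitive root.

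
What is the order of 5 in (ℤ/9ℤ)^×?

ord(5) | φ(9) = φ(3^2) = 3·(3−1) = 6 = 2 · 3.
Divisors of 6: 1, 2, 3, 6.
Check 5^d mod 9 for each divisor in increasing order:
5^1 ≡ 5 (mod 9)
5^2 ≡ 7 (mod 9)
5^3 ≡ 8 (mod 9)
5^6 ≡ 1 (mod 9) ✓
So ord_9(5) = 6.

6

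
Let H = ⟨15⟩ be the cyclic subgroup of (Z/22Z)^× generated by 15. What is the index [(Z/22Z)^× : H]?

2

The order of 15 must divide φ(22) = φ(2)·φ(11) = 1·10 = 10 = 2 · 5.
Divisors of 10: 1, 2, 5, 10.
Check 15^d mod 22 for each divisor in increasing order:
15^1 ≡ 15 (mod 22)
15^2 ≡ 5 (mod 22)
15^5 ≡ 1 (mod 22) ✓
So ord_22(15) = 5, hence |⟨15⟩| = 5.
Index = |(Z/22Z)^×| / |⟨15⟩| = 10 / 5 = 2.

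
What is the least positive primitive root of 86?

3

φ(86) = φ(2)·φ(43) = 1·42 = 42 = 2 · 3 · 7.
Test candidates g = 2, 3, … against the prime factors q ∈ {2, 3, 7} of φ(86): g is a generator iff g^(42/q) ≢ 1 for every such q.
g = 2: gcd(2, 86) = 2 > 1, not a unit — skip.
g = 3: 3^21 ≡ 85; 3^14 ≡ 79; 3^6 ≡ 41 — none is 1, so 3 is a primitive root.
So 3 is the smallest generator of (Z/86Z)^×.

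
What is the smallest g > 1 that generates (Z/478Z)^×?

7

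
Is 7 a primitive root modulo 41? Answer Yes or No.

Yes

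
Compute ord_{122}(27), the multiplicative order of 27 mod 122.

10

ord(27) | φ(122) = φ(2)·φ(61) = 1·60 = 60 = 2^2 · 3 · 5.
Divisors of 60: 1, 2, 3, 4, 5, 6, 10, 12, 15, 20, 30, 60.
Test each divisor d:
27^1 ≡ 27 (mod 122)
27^2 ≡ 119 (mod 122)
27^3 ≡ 41 (mod 122)
27^4 ≡ 9 (mod 122)
27^5 ≡ 121 (mod 122)
27^6 ≡ 95 (mod 122)
27^10 ≡ 1 (mod 122) ✓
Therefore the multiplicative order of 27 modulo 122 is 10.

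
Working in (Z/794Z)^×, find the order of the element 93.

18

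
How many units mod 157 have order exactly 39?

φ(157) = 157 − 1 = 156 = 2^2 · 3 · 13.
(Z/157Z)^× is cyclic (|G| = 156); a cyclic group of order m has exactly φ(d) elements of each order d | m, and none otherwise.
39 = 3 · 13 divides 156, and φ(39) = 24.

24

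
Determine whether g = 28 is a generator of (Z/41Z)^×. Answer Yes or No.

Yes

φ(41) = 41 − 1 = 40 = 2^3 · 5.
It suffices to check that the order of 28 is not a proper divisor of 40: compute 28^(40/q) for q ∈ {2, 5}.
28^20 ≡ 40 (mod 41)  [q = 2: ≢ 1 ✓]
28^8 ≡ 10 (mod 41)  [q = 5: ≢ 1 ✓]
All checks pass, so 28 has order 40 and is a primitive root modulo 41.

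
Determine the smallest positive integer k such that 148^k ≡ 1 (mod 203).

ord(148) | φ(203) = φ(7·29) = (7−1)·(29−1) = 6·28 = 168 = 2^3 · 3 · 7.
Divisors of 168: 1, 2, 3, 4, 6, 7, 8, 12, 14, 21, 24, 28, 42, 56, 84, 168.
Test each divisor d:
148^1 ≡ 148 (mod 203)
148^2 ≡ 183 (mod 203)
148^3 ≡ 85 (mod 203)
148^4 ≡ 197 (mod 203)
148^6 ≡ 120 (mod 203)
148^7 ≡ 99 (mod 203)
148^8 ≡ 36 (mod 203)
148^12 ≡ 190 (mod 203)
148^14 ≡ 57 (mod 203)
148^21 ≡ 162 (mod 203)
148^24 ≡ 169 (mod 203)
148^28 ≡ 1 (mod 203) ✓
So ord_203(148) = 28.

28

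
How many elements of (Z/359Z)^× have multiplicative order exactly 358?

178

φ(359) = 359 − 1 = 358 = 2 · 179.
(Z/359Z)^× is cyclic (|G| = 358); a cyclic group of order m has exactly φ(d) elements of each order d | m, and none otherwise.
358 = 2 · 179 divides 358, and φ(358) = 178.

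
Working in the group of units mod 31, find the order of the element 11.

30

By Lagrange's theorem, ord_31(11) divides φ(31) = 31 − 1 = 30 = 2 · 3 · 5.
Divisors of 30: 1, 2, 3, 5, 6, 10, 15, 30.
Test each divisor d:
11^1 ≡ 11 (mod 31)
11^2 ≡ 28 (mod 31)
11^3 ≡ 29 (mod 31)
11^5 ≡ 6 (mod 31)
11^6 ≡ 4 (mod 31)
11^10 ≡ 5 (mod 31)
11^15 ≡ 30 (mod 31)
11^30 ≡ 1 (mod 31) ✓
So ord_31(11) = 30.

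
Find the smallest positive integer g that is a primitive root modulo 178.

3

φ(178) = φ(2)·φ(89) = 1·88 = 88 = 2^3 · 11.
Test candidates g = 2, 3, … against the prime factors q ∈ {2, 11} of φ(178): g is a generator iff g^(88/q) ≢ 1 for every such q.
g = 2: gcd(2, 178) = 2 > 1, not a unit — skip.
g = 3: 3^44 ≡ 177; 3^8 ≡ 153 — none is 1, so 3 is a primitive root.
Hence the least primitive root of 178 is 3.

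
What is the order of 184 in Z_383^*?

191

ord(184) | φ(383) = 383 − 1 = 382 = 2 · 191.
Divisors of 382: 1, 2, 191, 382.
Check 184^d mod 383 for each divisor in increasing order:
184^1 ≡ 184
184^2 ≡ 152
184^191 ≡ 1
So ord_383(184) = 191.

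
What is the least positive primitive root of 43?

3

φ(43) = 43 − 1 = 42 = 2 · 3 · 7.
Test candidates g = 2, 3, … against the prime factors q ∈ {2, 3, 7} of φ(43): g is a generator iff g^(42/q) ≢ 1 for every such q.
g = 2: 2^21 ≡ 42; 2^14 ≡ 1 — hits 1, so not a primitive root.
g = 3: 3^21 ≡ 42; 3^14 ≡ 36; 3^6 ≡ 41 — none is 1, so 3 is a primitive root.
The smallest primitive root modulo 43 is 3.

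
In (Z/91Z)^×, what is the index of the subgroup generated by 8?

Since 8 ∈ (Z/91Z)^×, its order divides φ(91) = φ(7·13) = (7−1)·(13−1) = 6·12 = 72 = 2^3 · 3^2.
Divisors of 72: 1, 2, 3, 4, 6, 8, 9, 12, 18, 24, 36, 72.
Test each divisor d:
8^1 ≡ 8
8^2 ≡ 64
8^3 ≡ 57
8^4 ≡ 1
The order of 8 is 4, so the subgroup it generates has 4 elements.
The index is φ(91) / ord(8) = 72 / 4 = 18.

18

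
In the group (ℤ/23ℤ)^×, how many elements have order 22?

10

φ(23) = 23 − 1 = 22 = 2 · 11.
(Z/23Z)^× is cyclic (|G| = 22); a cyclic group of order m has exactly φ(d) elements of each order d | m, and none otherwise.
22 = 2 · 11 divides 22, and φ(22) = 10.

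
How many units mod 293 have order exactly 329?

φ(293) = 293 − 1 = 292 = 2^2 · 73.
In a cyclic group of order 292, there are φ(d) elements of order d for each divisor d of 292, and zero for non-divisors.
Since 329 ∤ 292, the count is 0.

0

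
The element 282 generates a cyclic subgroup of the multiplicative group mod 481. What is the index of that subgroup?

36

The order of 282 must divide φ(481) = φ(13·37) = (13−1)·(37−1) = 12·36 = 432 = 2^4 · 3^3.
Divisors of 432: 1, 2, 3, 4, 6, 8, 9, 12, 16, 18, 24, 27, 36, 48, 54, 72, 108, 144, 216, 432.
Compute 282^d (mod 481) for the divisors d until we hit 1:
282^1 ≡ 282 (mod 481)
282^2 ≡ 159 (mod 481)
282^3 ≡ 105 (mod 481)
282^4 ≡ 269 (mod 481)
282^6 ≡ 443 (mod 481)
282^8 ≡ 211 (mod 481)
282^9 ≡ 339 (mod 481)
282^12 ≡ 1 (mod 481) ✓
Thus |⟨282⟩| = ord(282) = 12.
The index is φ(481) / ord(282) = 432 / 12 = 36.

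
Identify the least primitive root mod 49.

φ(49) = φ(7^2) = 7·(7−1) = 42 = 2 · 3 · 7.
g is a primitive root iff g^(42/q) ≢ 1 (mod 49) for each prime q ∈ {2, 3, 7}.
g = 2: 2^21 ≡ 1 — hits 1, so not a primitive root.
g = 3: 3^21 ≡ 48; 3^14 ≡ 30; 3^6 ≡ 43 — none is 1, so 3 is a primitive root.
The smallest primitive root modulo 49 is 3.

3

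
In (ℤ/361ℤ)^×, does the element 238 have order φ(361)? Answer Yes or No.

Yes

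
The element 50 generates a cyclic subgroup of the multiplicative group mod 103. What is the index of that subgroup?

The order of 50 must divide φ(103) = 103 − 1 = 102 = 2 · 3 · 17.
Divisors of 102: 1, 2, 3, 6, 17, 34, 51, 102.
Test each divisor d:
50^1 ≡ 50
50^2 ≡ 28
50^3 ≡ 61
50^6 ≡ 13
50^17 ≡ 46
50^34 ≡ 56
50^51 ≡ 1
Thus |⟨50⟩| = ord(50) = 51.
The index is φ(103) / ord(50) = 102 / 51 = 2.

2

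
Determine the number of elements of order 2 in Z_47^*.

φ(47) = 47 − 1 = 46 = 2 · 23.
In a cyclic group of order 46, there are φ(d) elements of order d for each divisor d of 46, and zero for non-divisors.
2 | 46, and φ(2) = 2 − 1 = 1.

1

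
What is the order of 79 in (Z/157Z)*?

52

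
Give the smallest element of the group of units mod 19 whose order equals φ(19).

2

φ(19) = 19 − 1 = 18 = 2 · 3^2.
g is a primitive root iff g^(18/q) ≢ 1 (mod 19) for each prime q ∈ {2, 3}.
g = 2: 2^9 ≡ 18; 2^6 ≡ 7 — none is 1, so 2 is a primitive root.
The smallest primitive root modulo 19 is 2.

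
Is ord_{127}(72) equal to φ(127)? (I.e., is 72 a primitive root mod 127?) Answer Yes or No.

No

φ(127) = 127 − 1 = 126 = 2 · 3^2 · 7.
An element g generates (Z/127Z)^× iff g^(126/q) ≢ 1 (mod 127) for each prime q ∈ {2, 3, 7}.
72^63 ≡ 1 (mod 127)  [q = 2: ≡ 1 ✗]
72^42 ≡ 19 (mod 127)  [q = 3: ≢ 1 ✓]
72^18 ≡ 4 (mod 127)  [q = 7: ≢ 1 ✓]
Since 72^63 ≡ 1, the order of 72 divides 63 < 126, so 72 is not a primitive root.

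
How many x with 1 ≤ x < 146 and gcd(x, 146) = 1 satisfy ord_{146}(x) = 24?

8

φ(146) = φ(2)·φ(73) = 1·72 = 72 = 2^3 · 3^2.
Since (Z/146Z)^× is cyclic of order 72, the number of elements of order d is φ(d) when d | 72 and 0 otherwise.
24 = 2^3 · 3 divides 72, and φ(24) = 8.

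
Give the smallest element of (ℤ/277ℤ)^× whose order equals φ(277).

5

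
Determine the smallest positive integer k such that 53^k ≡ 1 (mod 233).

ord(53) | φ(233) = 233 − 1 = 232 = 2^3 · 29.
Divisors of 232: 1, 2, 4, 8, 29, 58, 116, 232.
Compute 53^d (mod 233) for the divisors d until we hit 1:
53^1 ≡ 53
53^2 ≡ 13
53^4 ≡ 169
53^8 ≡ 135
53^29 ≡ 136
53^58 ≡ 89
53^116 ≡ 232
53^232 ≡ 1
So ord_233(53) = 232.

232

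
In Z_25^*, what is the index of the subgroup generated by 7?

ord(7) | φ(25) = φ(5^2) = 5·(5−1) = 20 = 2^2 · 5.
Divisors of 20: 1, 2, 4, 5, 10, 20.
Check 7^d mod 25 for each divisor in increasing order:
7^1 ≡ 7 (mod 25)
7^2 ≡ 24 (mod 25)
7^4 ≡ 1 (mod 25) ✓
The order of 7 is 4, so the subgroup it generates has 4 elements.
Index = |(Z/25Z)^×| / |⟨7⟩| = 20 / 4 = 5.

5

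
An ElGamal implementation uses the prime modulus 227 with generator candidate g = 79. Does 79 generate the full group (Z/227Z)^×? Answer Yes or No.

φ(227) = 227 − 1 = 226 = 2 · 113.
An element g generates (Z/227Z)^× iff g^(226/q) ≢ 1 (mod 227) for each prime q ∈ {2, 113}.
79^113 ≡ 1 (mod 227)  [q = 2: ≡ 1 ✗]
79^2 ≡ 112 (mod 227)  [q = 113: ≢ 1 ✓]
Since 79^113 ≡ 1, the order of 79 divides 113 < 226, so 79 is not a primitive root.

No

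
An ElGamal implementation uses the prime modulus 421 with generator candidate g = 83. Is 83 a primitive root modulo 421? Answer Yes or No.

Yes

φ(421) = 421 − 1 = 420 = 2^2 · 3 · 5 · 7.
Test 83^(420/q) mod 421 for each prime factor q of 420:
83^210 ≡ 420 (mod 421)  [q = 2: ≢ 1 ✓]
83^140 ≡ 400 (mod 421)  [q = 3: ≢ 1 ✓]
83^84 ≡ 377 (mod 421)  [q = 5: ≢ 1 ✓]
83^60 ≡ 370 (mod 421)  [q = 7: ≢ 1 ✓]
Every test exponent gives a nontrivial residue, hence 83 generates the full group.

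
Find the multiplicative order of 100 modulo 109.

By Lagrange's theorem, ord_109(100) divides φ(109) = 109 − 1 = 108 = 2^2 · 3^3.
Divisors of 108: 1, 2, 3, 4, 6, 9, 12, 18, 27, 36, 54, 108.
Evaluate successive powers at the divisors of 108:
100^1 ≡ 100 (mod 109)
100^2 ≡ 81 (mod 109)
100^3 ≡ 34 (mod 109)
100^4 ≡ 21 (mod 109)
100^6 ≡ 66 (mod 109)
100^9 ≡ 64 (mod 109)
100^12 ≡ 105 (mod 109)
100^18 ≡ 63 (mod 109)
100^27 ≡ 108 (mod 109)
100^36 ≡ 45 (mod 109)
100^54 ≡ 1 (mod 109) ✓
So ord_109(100) = 54.

54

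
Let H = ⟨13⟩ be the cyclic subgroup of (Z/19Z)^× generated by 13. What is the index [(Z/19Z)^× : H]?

1

ord(13) | φ(19) = 19 − 1 = 18 = 2 · 3^2.
Divisors of 18: 1, 2, 3, 6, 9, 18.
Test each divisor d:
13^1 ≡ 13 (mod 19)
13^2 ≡ 17 (mod 19)
13^3 ≡ 12 (mod 19)
13^6 ≡ 11 (mod 19)
13^9 ≡ 18 (mod 19)
13^18 ≡ 1 (mod 19) ✓
Thus |⟨13⟩| = ord(13) = 18.
[(Z/19Z)^× : ⟨13⟩] = 18/18 = 1.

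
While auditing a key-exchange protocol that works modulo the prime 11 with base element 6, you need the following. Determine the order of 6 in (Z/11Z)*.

10

ord(6) | φ(11) = 11 − 1 = 10 = 2 · 5.
Divisors of 10: 1, 2, 5, 10.
Evaluate successive powers at the divisors of 10:
6^1 ≡ 6 (mod 11)
6^2 ≡ 3 (mod 11)
6^5 ≡ 10 (mod 11)
6^10 ≡ 1 (mod 11) ✓
So ord_11(6) = 10.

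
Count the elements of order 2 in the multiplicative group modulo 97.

1

φ(97) = 97 − 1 = 96 = 2^5 · 3.
Since (Z/97Z)^× is cyclic of order 96, the number of elements of order d is φ(d) when d | 96 and 0 otherwise.
2 | 96, and φ(2) = 2 − 1 = 1.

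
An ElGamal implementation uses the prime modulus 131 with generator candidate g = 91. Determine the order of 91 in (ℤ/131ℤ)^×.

65

ord(91) | φ(131) = 131 − 1 = 130 = 2 · 5 · 13.
Divisors of 130: 1, 2, 5, 10, 13, 26, 65, 130.
Evaluate successive powers at the divisors of 130:
91^1 ≡ 91 (mod 131)
91^2 ≡ 28 (mod 131)
91^5 ≡ 80 (mod 131)
91^10 ≡ 112 (mod 131)
91^13 ≡ 58 (mod 131)
91^26 ≡ 89 (mod 131)
91^65 ≡ 1 (mod 131) ✓
Hence ord(91) = 65.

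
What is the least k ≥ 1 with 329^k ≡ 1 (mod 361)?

By Lagrange's theorem, ord_361(329) divides φ(361) = φ(19^2) = 19·(19−1) = 342 = 2 · 3^2 · 19.
Divisors of 342: 1, 2, 3, 6, 9, 18, 19, 38, 57, 114, 171, 342.
Test each divisor d:
329^1 ≡ 329 (mod 361)
329^2 ≡ 302 (mod 361)
329^3 ≡ 83 (mod 361)
329^6 ≡ 30 (mod 361)
329^9 ≡ 324 (mod 361)
329^18 ≡ 286 (mod 361)
329^19 ≡ 234 (mod 361)
329^38 ≡ 245 (mod 361)
329^57 ≡ 292 (mod 361)
329^114 ≡ 68 (mod 361)
329^171 ≡ 1 (mod 361) ✓
The smallest such exponent is 171, so the order of 329 is 171.

171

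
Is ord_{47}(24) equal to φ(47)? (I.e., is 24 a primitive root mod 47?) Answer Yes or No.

No

φ(47) = 47 − 1 = 46 = 2 · 23.
Test 24^(46/q) mod 47 for each prime factor q of 46:
24^23 ≡ 1 (mod 47)  [q = 2: ≡ 1 ✗]
24^2 ≡ 12 (mod 47)  [q = 23: ≢ 1 ✓]
Since 24^23 ≡ 1, the order of 24 divides 23 < 46, so 24 is not a primitive root.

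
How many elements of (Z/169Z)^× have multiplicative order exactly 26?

12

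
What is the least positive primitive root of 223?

φ(223) = 223 − 1 = 222 = 2 · 3 · 37.
Test candidates g = 2, 3, … against the prime factors q ∈ {2, 3, 37} of φ(223): g is a generator iff g^(222/q) ≢ 1 for every such q.
g = 2: 2^111 ≡ 1 — hits 1, so not a primitive root.
g = 3: 3^111 ≡ 222; 3^74 ≡ 183; 3^6 ≡ 60 — none is 1, so 3 is a primitive root.
The smallest primitive root modulo 223 is 3.

3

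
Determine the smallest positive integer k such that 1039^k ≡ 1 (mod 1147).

90

The order of 1039 must divide φ(1147) = φ(31·37) = (31−1)·(37−1) = 30·36 = 1080 = 2^3 · 3^3 · 5.
Divisors of 1080: 1, 2, 3, 4, 5, 6, 8, 9, 10, 12, 15, 18, 20, 24, 27, 30, 36, 40, 45, 54, 60, 72, 90, 108, 120, 135, 180, 216, 270, 360, 540, 1080.
Evaluate successive powers at the divisors of 1080:
1039^1 ≡ 1039 (mod 1147)
1039^2 ≡ 194 (mod 1147)
1039^3 ≡ 841 (mod 1147)
1039^4 ≡ 932 (mod 1147)
1039^5 ≡ 280 (mod 1147)
1039^6 ≡ 729 (mod 1147)
1039^8 ≡ 345 (mod 1147)
1039^9 ≡ 591 (mod 1147)
1039^10 ≡ 404 (mod 1147)
1039^12 ≡ 380 (mod 1147)
1039^15 ≡ 714 (mod 1147)
1039^18 ≡ 593 (mod 1147)
1039^20 ≡ 342 (mod 1147)
1039^24 ≡ 1025 (mod 1147)
1039^27 ≡ 628 (mod 1147)
1039^30 ≡ 528 (mod 1147)
1039^36 ≡ 667 (mod 1147)
1039^40 ≡ 1117 (mod 1147)
1039^45 ≡ 776 (mod 1147)
1039^54 ≡ 963 (mod 1147)
1039^60 ≡ 63 (mod 1147)
1039^72 ≡ 1000 (mod 1147)
1039^90 ≡ 1 (mod 1147) ✓
Therefore the multiplicative order of 1039 modulo 1147 is 90.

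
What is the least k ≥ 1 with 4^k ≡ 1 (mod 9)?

The order of 4 must divide φ(9) = φ(3^2) = 3·(3−1) = 6 = 2 · 3.
Divisors of 6: 1, 2, 3, 6.
Compute 4^d (mod 9) for the divisors d until we hit 1:
4^1 ≡ 4 (mod 9)
4^2 ≡ 7 (mod 9)
4^3 ≡ 1 (mod 9) ✓
The smallest such exponent is 3, so the order of 4 is 3.

3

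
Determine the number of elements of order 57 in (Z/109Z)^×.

φ(109) = 109 − 1 = 108 = 2^2 · 3^3.
Since (Z/109Z)^× is cyclic of order 108, the number of elements of order d is φ(d) when d | 108 and 0 otherwise.
Since 57 ∤ 108, the count is 0.

0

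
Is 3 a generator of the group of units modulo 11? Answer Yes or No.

No

φ(11) = 11 − 1 = 10 = 2 · 5.
Test 3^(10/q) mod 11 for each prime factor q of 10:
3^5 ≡ 1 (mod 11)  [q = 2: ≡ 1 ✗]
3^2 ≡ 9 (mod 11)  [q = 5: ≢ 1 ✓]
Since 3^5 ≡ 1, the order of 3 divides 5 < 10, so 3 is not a primitive root.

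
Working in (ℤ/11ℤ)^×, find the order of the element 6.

10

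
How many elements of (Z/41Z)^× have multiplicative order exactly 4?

2

φ(41) = 41 − 1 = 40 = 2^3 · 5.
(Z/41Z)^× is cyclic (|G| = 40); a cyclic group of order m has exactly φ(d) elements of each order d | m, and none otherwise.
4 = 2^2 divides 40, and φ(4) = 2.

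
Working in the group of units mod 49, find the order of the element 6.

By Lagrange's theorem, ord_49(6) divides φ(49) = φ(7^2) = 7·(7−1) = 42 = 2 · 3 · 7.
Divisors of 42: 1, 2, 3, 6, 7, 14, 21, 42.
Check 6^d mod 49 for each divisor in increasing order:
6^1 ≡ 6 (mod 49)
6^2 ≡ 36 (mod 49)
6^3 ≡ 20 (mod 49)
6^6 ≡ 8 (mod 49)
6^7 ≡ 48 (mod 49)
6^14 ≡ 1 (mod 49) ✓
Hence ord(6) = 14.

14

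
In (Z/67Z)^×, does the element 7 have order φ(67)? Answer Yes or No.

Yes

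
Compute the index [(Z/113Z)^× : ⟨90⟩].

1

By Lagrange's theorem, ord_113(90) divides φ(113) = 113 − 1 = 112 = 2^4 · 7.
Divisors of 112: 1, 2, 4, 7, 8, 14, 16, 28, 56, 112.
Compute 90^d (mod 113) for the divisors d until we hit 1:
90^1 ≡ 90
90^2 ≡ 77
90^4 ≡ 53
90^7 ≡ 40
90^8 ≡ 97
90^14 ≡ 18
90^16 ≡ 30
90^28 ≡ 98
90^56 ≡ 112
90^112 ≡ 1
The order of 90 is 112, so the subgroup it generates has 112 elements.
Index = |(Z/113Z)^×| / |⟨90⟩| = 112 / 112 = 1.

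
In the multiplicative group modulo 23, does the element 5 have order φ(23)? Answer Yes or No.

φ(23) = 23 − 1 = 22 = 2 · 11.
An element g generates (Z/23Z)^× iff g^(22/q) ≢ 1 (mod 23) for each prime q ∈ {2, 11}.
5^11 ≡ 22 (mod 23)  [q = 2: ≢ 1 ✓]
5^2 ≡ 2 (mod 23)  [q = 11: ≢ 1 ✓]
All checks pass, so 5 has order 22 and is a primitive root modulo 23.

Yes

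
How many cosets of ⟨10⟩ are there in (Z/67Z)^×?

ord(10) | φ(67) = 67 − 1 = 66 = 2 · 3 · 11.
Divisors of 66: 1, 2, 3, 6, 11, 22, 33, 66.
Compute 10^d (mod 67) for the divisors d until we hit 1:
10^1 ≡ 10
10^2 ≡ 33
10^3 ≡ 62
10^6 ≡ 25
10^11 ≡ 29
10^22 ≡ 37
10^33 ≡ 1
So ord_67(10) = 33, hence |⟨10⟩| = 33.
Index = |(Z/67Z)^×| / |⟨10⟩| = 66 / 33 = 2.

2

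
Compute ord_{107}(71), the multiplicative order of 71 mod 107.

106

ord(71) | φ(107) = 107 − 1 = 106 = 2 · 53.
Divisors of 106: 1, 2, 53, 106.
Evaluate successive powers at the divisors of 106:
71^1 ≡ 71
71^2 ≡ 12
71^53 ≡ 106
71^106 ≡ 1
The smallest such exponent is 106, so the order of 71 is 106.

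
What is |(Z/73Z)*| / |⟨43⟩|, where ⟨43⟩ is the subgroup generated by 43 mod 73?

3

ord(43) | φ(73) = 73 − 1 = 72 = 2^3 · 3^2.
Divisors of 72: 1, 2, 3, 4, 6, 8, 9, 12, 18, 24, 36, 72.
Evaluate successive powers at the divisors of 72:
43^1 ≡ 43 (mod 73)
43^2 ≡ 24 (mod 73)
43^3 ≡ 10 (mod 73)
43^4 ≡ 65 (mod 73)
43^6 ≡ 27 (mod 73)
43^8 ≡ 64 (mod 73)
43^9 ≡ 51 (mod 73)
43^12 ≡ 72 (mod 73)
43^18 ≡ 46 (mod 73)
43^24 ≡ 1 (mod 73) ✓
The order of 43 is 24, so the subgroup it generates has 24 elements.
Index = |(Z/73Z)^×| / |⟨43⟩| = 72 / 24 = 3.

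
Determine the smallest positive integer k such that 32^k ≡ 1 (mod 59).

58

Since 32 ∈ (Z/59Z)^×, its order divides φ(59) = 59 − 1 = 58 = 2 · 29.
Divisors of 58: 1, 2, 29, 58.
Evaluate successive powers at the divisors of 58:
32^1 ≡ 32
32^2 ≡ 21
32^29 ≡ 58
32^58 ≡ 1
The smallest such exponent is 58, so the order of 32 is 58.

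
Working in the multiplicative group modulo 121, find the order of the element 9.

The order of 9 must divide φ(121) = φ(11^2) = 11·(11−1) = 110 = 2 · 5 · 11.
Divisors of 110: 1, 2, 5, 10, 11, 22, 55, 110.
Compute 9^d (mod 121) for the divisors d until we hit 1:
9^1 ≡ 9 (mod 121)
9^2 ≡ 81 (mod 121)
9^5 ≡ 1 (mod 121) ✓
The smallest such exponent is 5, so the order of 9 is 5.

5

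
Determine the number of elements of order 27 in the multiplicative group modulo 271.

18

φ(271) = 271 − 1 = 270 = 2 · 3^3 · 5.
Since (Z/271Z)^× is cyclic of order 270, the number of elements of order d is φ(d) when d | 270 and 0 otherwise.
27 = 3^3 divides 270, and φ(27) = 18.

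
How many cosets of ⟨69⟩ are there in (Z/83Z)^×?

2

By Lagrange's theorem, ord_83(69) divides φ(83) = 83 − 1 = 82 = 2 · 41.
Divisors of 82: 1, 2, 41, 82.
Test each divisor d:
69^1 ≡ 69 (mod 83)
69^2 ≡ 30 (mod 83)
69^41 ≡ 1 (mod 83) ✓
The order of 69 is 41, so the subgroup it generates has 41 elements.
Index = |(Z/83Z)^×| / |⟨69⟩| = 82 / 41 = 2.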